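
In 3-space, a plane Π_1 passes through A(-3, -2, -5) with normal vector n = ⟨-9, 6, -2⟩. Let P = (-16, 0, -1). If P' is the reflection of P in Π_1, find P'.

Π_1: n·r = n·A gives -9x + 6y - 2z = 25.
λ = (n·P − d)/|n|² = (146 − 25)/121 = 1.
Reflection = P − 2λn = (-16, 0, -1) − 2·(-9, 6, -2) = (2, -12, 3).

(2, -12, 3)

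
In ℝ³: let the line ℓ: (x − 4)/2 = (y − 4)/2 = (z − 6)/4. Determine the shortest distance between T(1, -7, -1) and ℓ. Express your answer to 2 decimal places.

ℓ has direction (2, 2, 4) through (4, 4, 6).
Taking (4, 4, 6) on ℓ with direction v = (2, 2, 4): w = T − (4, 4, 6) = (-3, -11, -7), and w × v = (-30, -2, 16).
Distance = |w × v| / |v| = √1160 / √24 ≈ 6.95.

6.95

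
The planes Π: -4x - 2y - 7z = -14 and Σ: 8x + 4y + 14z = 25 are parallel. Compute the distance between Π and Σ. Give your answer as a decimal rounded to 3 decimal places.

0.181

Rescale Σ by 1/(-2): -4x - 2y - 7z = -25/2. Then distance = |-14 − (-25/2)| / √69 ≈ 0.181.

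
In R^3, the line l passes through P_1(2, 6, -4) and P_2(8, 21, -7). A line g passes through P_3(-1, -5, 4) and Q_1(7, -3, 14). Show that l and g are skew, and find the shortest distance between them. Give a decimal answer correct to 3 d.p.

A direction vector for l is P_2 − P_1 = (6, 15, -3).
A direction vector for g is Q_1 − P_3 = (8, 2, 10).
Common perpendicular direction n = (6, 15, -3) × (8, 2, 10) = (156, -84, -108).
With w = (-1, -5, 4) − (2, 6, -4) = (-3, -11, 8), w · n = -408.
Since n ≠ 0 the lines are not parallel, and w · n = -408 ≠ 0 so they do not intersect; hence they are skew.
Distance = |w · n| / |n| = |-408| / √43056 ≈ 1.966.

1.966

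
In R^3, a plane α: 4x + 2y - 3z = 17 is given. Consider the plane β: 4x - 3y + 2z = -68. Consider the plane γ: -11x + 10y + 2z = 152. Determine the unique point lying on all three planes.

(-6, 10, -7)

Solving the 3×3 linear system 4x + 2y - 3z = 17, 4x - 3y + 2z = -68, -11x + 10y + 2z = 152 (e.g. by elimination or Cramer's rule, determinant = -185) gives (-6, 10, -7).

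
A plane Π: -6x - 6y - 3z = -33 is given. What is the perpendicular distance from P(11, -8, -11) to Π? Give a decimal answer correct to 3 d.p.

5.333

n·P − d = (-6)·(11) + (-6)·(-8) + (-3)·(-11) − (-33) = 48; |n| = √81.
Distance = |48| / √81 = 48/√81 ≈ 5.333.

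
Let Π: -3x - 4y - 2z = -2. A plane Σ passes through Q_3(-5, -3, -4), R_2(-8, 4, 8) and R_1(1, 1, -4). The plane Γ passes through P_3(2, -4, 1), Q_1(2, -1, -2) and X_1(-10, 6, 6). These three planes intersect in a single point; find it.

(-2, 2, 0)

Q_3R_2 = (-3, 7, 12), Q_3R_1 = (6, 4, 0); a normal to Σ is Q_3R_2 × Q_3R_1 = (-48, 72, -54).
Using Q_3: Σ has equation -48x + 72y - 54z = 240.
P_3Q_1 = (0, 3, -3), P_3X_1 = (-12, 10, 5); a normal to Γ is P_3Q_1 × P_3X_1 = (45, 36, 36).
Using P_3: Γ has equation 45x + 36y + 36z = -18.
Solving the 3×3 linear system -3x - 4y - 2z = -2, -48x + 72y - 54z = 240, 45x + 36y + 36z = -18 (e.g. by elimination or Cramer's rule, determinant = -864) gives (-2, 2, 0).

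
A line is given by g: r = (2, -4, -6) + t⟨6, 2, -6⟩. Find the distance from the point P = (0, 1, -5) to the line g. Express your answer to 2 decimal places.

5.40

Taking (2, -4, -6) on g with direction v = (6, 2, -6): w = P − (2, -4, -6) = (-2, 5, 1), and w × v = (-32, -6, -34).
Distance = |w × v| / |v| = √2216 / √76 ≈ 5.40.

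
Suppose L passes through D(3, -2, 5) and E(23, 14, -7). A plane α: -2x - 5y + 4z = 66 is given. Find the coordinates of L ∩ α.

A direction vector for L is E − D = (20, 16, -12).
Substitute r = (3, -2, 5) + t(20, 16, -12) into the plane: 24 + (-168)t = 66, so t = -1/4.
Intersection: (3, -2, 5) + (-1/4)·(20, 16, -12) = (-2, -6, 8).

(-2, -6, 8)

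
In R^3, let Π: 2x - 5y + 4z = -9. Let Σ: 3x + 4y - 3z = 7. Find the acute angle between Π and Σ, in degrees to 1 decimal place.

cos θ = |n₁·n₂| / (|n₁||n₂|) = |-26| / (√45 · √34).
θ = arccos(0.66470) ≈ 48.3°.

48.3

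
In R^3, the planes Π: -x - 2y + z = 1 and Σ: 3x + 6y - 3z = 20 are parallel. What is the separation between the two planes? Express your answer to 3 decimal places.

3.130

Rescale Σ by 1/(-3): -x - 2y + z = -20/3. Then distance = |1 − (-20/3)| / √6 ≈ 3.130.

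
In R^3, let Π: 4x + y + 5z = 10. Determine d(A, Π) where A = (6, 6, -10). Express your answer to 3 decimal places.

4.629

n·A − d = (4)·(6) + (1)·(6) + (5)·(-10) − 10 = -30; |n| = √42.
Distance = |-30| / √42 = 30/√42 ≈ 4.629.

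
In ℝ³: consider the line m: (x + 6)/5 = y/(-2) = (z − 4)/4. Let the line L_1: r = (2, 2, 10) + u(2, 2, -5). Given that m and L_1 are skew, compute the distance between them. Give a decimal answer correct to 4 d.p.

4.6236

m has direction (5, -2, 4) through (-6, 0, 4).
Common perpendicular direction n = (5, -2, 4) × (2, 2, -5) = (2, 33, 14).
With w = (2, 2, 10) − (-6, 0, 4) = (8, 2, 6), w · n = 166.
Distance = |w · n| / |n| = |166| / √1289 ≈ 4.6236.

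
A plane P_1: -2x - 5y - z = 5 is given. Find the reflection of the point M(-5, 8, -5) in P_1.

λ = (n·M − d)/|n|² = (-25 − 5)/30 = -1.
Reflection = M − 2λn = (-5, 8, -5) − (-2)·(-2, -5, -1) = (-9, -2, -7).

(-9, -2, -7)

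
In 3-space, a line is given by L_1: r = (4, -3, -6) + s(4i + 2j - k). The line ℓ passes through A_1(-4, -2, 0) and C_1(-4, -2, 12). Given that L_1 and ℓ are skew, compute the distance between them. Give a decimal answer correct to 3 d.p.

4.472

A direction vector for ℓ is C_1 − A_1 = (0, 0, 12).
Common perpendicular direction n = (4, 2, -1) × (0, 0, 12) = (24, -48, 0).
With w = (-4, -2, 0) − (4, -3, -6) = (-8, 1, 6), w · n = -240.
Distance = |w · n| / |n| = |-240| / √2880 ≈ 4.472.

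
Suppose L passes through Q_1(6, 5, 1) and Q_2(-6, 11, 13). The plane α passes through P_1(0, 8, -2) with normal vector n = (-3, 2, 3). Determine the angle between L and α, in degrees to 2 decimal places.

84.23

A direction vector for L is Q_2 − Q_1 = (-12, 6, 12).
α: n·r = n·P_1 gives -3x + 2y + 3z = 10.
sin θ = |n·v| / (|n||v|) = |84| / (√22 · √324) = 0.99494.
θ ≈ 84.23°.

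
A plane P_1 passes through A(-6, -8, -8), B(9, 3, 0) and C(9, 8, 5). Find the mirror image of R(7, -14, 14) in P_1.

AB = (15, 11, 8), AC = (15, 16, 13); a normal to P_1 is AB × AC = (15, -75, 75).
Using A: P_1 has equation 15x - 75y + 75z = -90.
λ = (n·R − d)/|n|² = (2205 − (-90))/11475 = 1/5.
Reflection = R − 2λn = (7, -14, 14) − (2/5)·(15, -75, 75) = (1, 16, -16).

(1, 16, -16)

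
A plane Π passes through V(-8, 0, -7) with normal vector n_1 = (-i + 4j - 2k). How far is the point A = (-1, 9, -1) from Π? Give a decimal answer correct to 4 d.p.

3.7097

Π: n_1·r = n_1·V gives -x + 4y - 2z = 22.
n·A − d = (-1)·(-1) + (4)·(9) + (-2)·(-1) − 22 = 17; |n| = √21.
Distance = |17| / √21 = 17/√21 ≈ 3.7097.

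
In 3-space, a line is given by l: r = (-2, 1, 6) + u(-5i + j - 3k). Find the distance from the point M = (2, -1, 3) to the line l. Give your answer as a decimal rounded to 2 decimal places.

4.92

Taking (-2, 1, 6) on l with direction v = (-5, 1, -3): w = M − (-2, 1, 6) = (4, -2, -3), and w × v = (9, 27, -6).
Distance = |w × v| / |v| = √846 / √35 ≈ 4.92.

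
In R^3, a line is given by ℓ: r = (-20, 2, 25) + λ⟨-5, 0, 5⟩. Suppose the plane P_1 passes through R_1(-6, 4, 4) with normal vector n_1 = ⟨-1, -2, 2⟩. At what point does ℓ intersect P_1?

(0, 2, 5)

P_1: n_1·r = n_1·R_1 gives -x - 2y + 2z = 6.
Substitute r = (-20, 2, 25) + t(-5, 0, 5) into the plane: 66 + 15t = 6, so t = -4.
Intersection: (-20, 2, 25) + (-4)·(-5, 0, 5) = (0, 2, 5).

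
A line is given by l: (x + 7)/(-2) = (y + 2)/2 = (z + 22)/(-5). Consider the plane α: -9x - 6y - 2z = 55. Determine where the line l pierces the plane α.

(1, -10, -2)

l has direction (-2, 2, -5) through (-7, -2, -22).
Substitute r = (-7, -2, -22) + t(-2, 2, -5) into the plane: 119 + 16t = 55, so t = -4.
Intersection: (-7, -2, -22) + (-4)·(-2, 2, -5) = (1, -10, -2).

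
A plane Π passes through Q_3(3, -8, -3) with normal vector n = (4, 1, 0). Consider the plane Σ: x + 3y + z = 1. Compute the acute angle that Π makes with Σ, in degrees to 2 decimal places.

59.21

Π: n·r = n·Q_3 gives 4x + y = 4.
cos θ = |n₁·n₂| / (|n₁||n₂|) = |7| / (√17 · √11).
θ = arccos(0.51189) ≈ 59.21°.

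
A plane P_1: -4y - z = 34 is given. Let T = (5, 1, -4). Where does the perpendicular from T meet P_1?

(5, -7, -6)

Foot = T − λn with λ = (n·T − d)/|n|² = (0 − 34)/17 = -2.
Foot = (5, 1, -4) − (-2)·(0, -4, -1) = (5, -7, -6).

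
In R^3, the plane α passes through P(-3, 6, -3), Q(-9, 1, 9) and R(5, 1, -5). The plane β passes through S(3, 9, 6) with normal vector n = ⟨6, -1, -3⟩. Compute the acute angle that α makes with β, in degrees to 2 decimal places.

PQ = (-6, -5, 12), PR = (8, -5, -2); a normal to α is PQ × PR = (70, 84, 70).
Using P: α has equation 70x + 84y + 70z = 84.
β: n·r = n·S gives 6x - y - 3z = -9.
cos θ = |n₁·n₂| / (|n₁||n₂|) = |126| / (√16856 · √46).
θ = arccos(0.14309) ≈ 81.77°.

81.77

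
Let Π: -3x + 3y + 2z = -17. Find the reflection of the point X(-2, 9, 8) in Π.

λ = (n·X − d)/|n|² = (49 − (-17))/22 = 3.
Reflection = X − 2λn = (-2, 9, 8) − 6·(-3, 3, 2) = (16, -9, -4).

(16, -9, -4)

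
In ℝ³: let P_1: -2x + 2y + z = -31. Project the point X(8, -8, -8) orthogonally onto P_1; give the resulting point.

(6, -6, -7)

Foot = X − λn with λ = (n·X − d)/|n|² = (-40 − (-31))/9 = -1.
Foot = (8, -8, -8) − (-1)·(-2, 2, 1) = (6, -6, -7).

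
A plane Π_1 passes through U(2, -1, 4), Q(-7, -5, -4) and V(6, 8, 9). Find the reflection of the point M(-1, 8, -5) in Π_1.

UQ = (-9, -4, -8), UV = (4, 9, 5); a normal to Π_1 is UQ × UV = (52, 13, -65).
Using U: Π_1 has equation 52x + 13y - 65z = -169.
λ = (n·M − d)/|n|² = (377 − (-169))/7098 = 1/13.
Reflection = M − 2λn = (-1, 8, -5) − (2/13)·(52, 13, -65) = (-9, 6, 5).

(-9, 6, 5)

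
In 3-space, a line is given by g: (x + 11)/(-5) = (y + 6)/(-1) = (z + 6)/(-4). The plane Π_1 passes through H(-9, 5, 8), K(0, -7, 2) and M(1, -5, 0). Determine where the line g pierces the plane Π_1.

(-1, -4, 2)

g has direction (-5, -1, -4) through (-11, -6, -6).
HK = (9, -12, -6), HM = (10, -10, -8); a normal to Π_1 is HK × HM = (36, 12, 30).
Using H: Π_1 has equation 36x + 12y + 30z = -24.
Substitute r = (-11, -6, -6) + t(-5, -1, -4) into the plane: -648 + (-312)t = -24, so t = -2.
Intersection: (-11, -6, -6) + (-2)·(-5, -1, -4) = (-1, -4, 2).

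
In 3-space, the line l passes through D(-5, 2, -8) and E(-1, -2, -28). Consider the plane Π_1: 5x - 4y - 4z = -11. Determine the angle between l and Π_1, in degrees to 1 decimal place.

47.7

A direction vector for l is E − D = (4, -4, -20).
sin θ = |n·v| / (|n||v|) = |116| / (√57 · √432) = 0.73923.
θ ≈ 47.7°.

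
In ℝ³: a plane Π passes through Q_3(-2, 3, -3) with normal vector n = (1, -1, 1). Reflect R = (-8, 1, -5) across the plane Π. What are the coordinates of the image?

(-4, -3, -1)

Π: n·r = n·Q_3 gives x - y + z = -8.
λ = (n·R − d)/|n|² = (-14 − (-8))/3 = -2.
Reflection = R − 2λn = (-8, 1, -5) − (-4)·(1, -1, 1) = (-4, -3, -1).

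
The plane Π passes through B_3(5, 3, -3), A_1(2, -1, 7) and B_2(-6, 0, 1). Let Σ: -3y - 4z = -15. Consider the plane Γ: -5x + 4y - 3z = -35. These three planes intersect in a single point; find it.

B_3A_1 = (-3, -4, 10), B_3B_2 = (-11, -3, 4); a normal to Π is B_3A_1 × B_3B_2 = (14, -98, -35).
Using B_3: Π has equation 14x - 98y - 35z = -119.
Solving the 3×3 linear system 14x - 98y - 35z = -119, -3y - 4z = -15, -5x + 4y - 3z = -35 (e.g. by elimination or Cramer's rule, determinant = -1085) gives (6, 1, 3).

(6, 1, 3)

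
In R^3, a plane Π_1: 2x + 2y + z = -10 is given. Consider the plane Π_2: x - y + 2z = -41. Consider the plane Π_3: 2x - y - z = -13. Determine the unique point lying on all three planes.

(-8, 9, -12)

Solving the 3×3 linear system 2x + 2y + z = -10, x - y + 2z = -41, 2x - y - z = -13 (e.g. by elimination or Cramer's rule, determinant = 17) gives (-8, 9, -12).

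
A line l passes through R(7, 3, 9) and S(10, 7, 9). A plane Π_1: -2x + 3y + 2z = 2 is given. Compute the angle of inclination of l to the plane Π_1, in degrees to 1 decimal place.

A direction vector for l is S − R = (3, 4, 0).
sin θ = |n·v| / (|n||v|) = |6| / (√17 · √25) = 0.29104.
θ ≈ 16.9°.

16.9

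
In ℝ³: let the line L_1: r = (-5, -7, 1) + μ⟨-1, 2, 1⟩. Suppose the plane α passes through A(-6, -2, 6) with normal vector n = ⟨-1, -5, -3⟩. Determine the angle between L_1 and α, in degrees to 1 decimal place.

α: n·r = n·A gives -x - 5y - 3z = -2.
sin θ = |n·v| / (|n||v|) = |-12| / (√35 · √6) = 0.82808.
θ ≈ 55.9°.

55.9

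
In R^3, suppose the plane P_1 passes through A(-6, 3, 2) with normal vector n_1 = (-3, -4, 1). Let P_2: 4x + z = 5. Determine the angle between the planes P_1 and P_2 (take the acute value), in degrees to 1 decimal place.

58.5

P_1: n_1·r = n_1·A gives -3x - 4y + z = 8.
cos θ = |n₁·n₂| / (|n₁||n₂|) = |-11| / (√26 · √17).
θ = arccos(0.52322) ≈ 58.5°.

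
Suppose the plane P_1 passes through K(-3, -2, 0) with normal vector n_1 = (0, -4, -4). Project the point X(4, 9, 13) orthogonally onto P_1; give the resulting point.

(4, -3, 1)

P_1: n_1·r = n_1·K gives -4y - 4z = 8.
Foot = X − λn with λ = (n·X − d)/|n|² = (-88 − 8)/32 = -3.
Foot = (4, 9, 13) − (-3)·(0, -4, -4) = (4, -3, 1).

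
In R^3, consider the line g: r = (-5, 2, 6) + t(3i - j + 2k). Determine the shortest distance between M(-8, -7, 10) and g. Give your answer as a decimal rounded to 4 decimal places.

10.0712

Taking (-5, 2, 6) on g with direction v = (3, -1, 2): w = M − (-5, 2, 6) = (-3, -9, 4), and w × v = (-14, 18, 30).
Distance = |w × v| / |v| = √1420 / √14 ≈ 10.0712.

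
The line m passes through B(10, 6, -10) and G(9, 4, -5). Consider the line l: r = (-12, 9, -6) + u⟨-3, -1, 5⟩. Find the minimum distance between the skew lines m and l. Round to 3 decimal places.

A direction vector for m is G − B = (-1, -2, 5).
Common perpendicular direction n = (-1, -2, 5) × (-3, -1, 5) = (-5, -10, -5).
With w = (-12, 9, -6) − (10, 6, -10) = (-22, 3, 4), w · n = 60.
Distance = |w · n| / |n| = |60| / √150 ≈ 4.899.

4.899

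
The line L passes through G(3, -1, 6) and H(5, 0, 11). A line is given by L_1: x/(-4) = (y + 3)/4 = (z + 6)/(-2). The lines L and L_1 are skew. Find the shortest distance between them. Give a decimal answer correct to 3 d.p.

A direction vector for L is H − G = (2, 1, 5).
L_1 has direction (-4, 4, -2) through (0, -3, -6).
Common perpendicular direction n = (2, 1, 5) × (-4, 4, -2) = (-22, -16, 12).
With w = (0, -3, -6) − (3, -1, 6) = (-3, -2, -12), w · n = -46.
Distance = |w · n| / |n| = |-46| / √884 ≈ 1.547.

1.547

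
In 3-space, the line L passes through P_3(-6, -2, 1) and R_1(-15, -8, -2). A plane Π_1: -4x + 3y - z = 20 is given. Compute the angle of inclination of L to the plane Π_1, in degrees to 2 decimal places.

21.52

A direction vector for L is R_1 − P_3 = (-9, -6, -3).
sin θ = |n·v| / (|n||v|) = |21| / (√26 · √126) = 0.36690.
θ ≈ 21.52°.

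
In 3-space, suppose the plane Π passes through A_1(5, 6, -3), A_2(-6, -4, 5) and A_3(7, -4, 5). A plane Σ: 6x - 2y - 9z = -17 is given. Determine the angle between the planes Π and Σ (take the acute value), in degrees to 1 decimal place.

A_1A_2 = (-11, -10, 8), A_1A_3 = (2, -10, 8); a normal to Π is A_1A_2 × A_1A_3 = (0, 104, 130).
Using A_1: Π has equation 104y + 130z = 234.
cos θ = |n₁·n₂| / (|n₁||n₂|) = |-1378| / (√27716 · √121).
θ = arccos(0.75247) ≈ 41.2°.

41.2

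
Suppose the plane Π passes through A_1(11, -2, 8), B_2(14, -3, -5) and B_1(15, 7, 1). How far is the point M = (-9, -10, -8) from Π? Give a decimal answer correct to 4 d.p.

A_1B_2 = (3, -1, -13), A_1B_1 = (4, 9, -7); a normal to Π is A_1B_2 × A_1B_1 = (124, -31, 31).
Using A_1: Π has equation 124x - 31y + 31z = 1674.
n·M − d = (124)·(-9) + (-31)·(-10) + (31)·(-8) − 1674 = -2728; |n| = √17298.
Distance = |-2728| / √17298 = 2728/√17298 ≈ 20.7418.

20.7418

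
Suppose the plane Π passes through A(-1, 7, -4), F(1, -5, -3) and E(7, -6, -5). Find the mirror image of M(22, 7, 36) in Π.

AF = (2, -12, 1), AE = (8, -13, -1); a normal to Π is AF × AE = (25, 10, 70).
Using A: Π has equation 25x + 10y + 70z = -235.
λ = (n·M − d)/|n|² = (3140 − (-235))/5625 = 3/5.
Reflection = M − 2λn = (22, 7, 36) − (6/5)·(25, 10, 70) = (-8, -5, -48).

(-8, -5, -48)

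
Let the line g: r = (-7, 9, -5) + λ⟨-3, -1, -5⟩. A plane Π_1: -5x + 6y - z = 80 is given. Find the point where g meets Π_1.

Substitute r = (-7, 9, -5) + t(-3, -1, -5) into the plane: 94 + 14t = 80, so t = -1.
Intersection: (-7, 9, -5) + (-1)·(-3, -1, -5) = (-4, 10, 0).

(-4, 10, 0)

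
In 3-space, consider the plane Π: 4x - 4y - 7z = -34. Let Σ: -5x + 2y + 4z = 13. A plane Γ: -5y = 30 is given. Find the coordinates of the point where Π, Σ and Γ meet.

Solving the 3×3 linear system 4x - 4y - 7z = -34, -5x + 2y + 4z = 13, -5y = 30 (e.g. by elimination or Cramer's rule, determinant = -95) gives (3, -6, 10).

(3, -6, 10)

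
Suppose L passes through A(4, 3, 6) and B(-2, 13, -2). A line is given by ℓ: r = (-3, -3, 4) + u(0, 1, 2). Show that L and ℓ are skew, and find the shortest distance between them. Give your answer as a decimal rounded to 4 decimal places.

A direction vector for L is B − A = (-6, 10, -8).
Common perpendicular direction n = (-6, 10, -8) × (0, 1, 2) = (28, 12, -6).
With w = (-3, -3, 4) − (4, 3, 6) = (-7, -6, -2), w · n = -256.
Since n ≠ 0 the lines are not parallel, and w · n = -256 ≠ 0 so they do not intersect; hence they are skew.
Distance = |w · n| / |n| = |-256| / √964 ≈ 8.2452.

8.2452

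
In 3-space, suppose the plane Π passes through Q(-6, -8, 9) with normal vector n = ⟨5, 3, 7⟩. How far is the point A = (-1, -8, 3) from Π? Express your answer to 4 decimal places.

Π: n·r = n·Q gives 5x + 3y + 7z = 9.
n·A − d = (5)·(-1) + (3)·(-8) + (7)·(3) − 9 = -17; |n| = √83.
Distance = |-17| / √83 = 17/√83 ≈ 1.8660.

1.8660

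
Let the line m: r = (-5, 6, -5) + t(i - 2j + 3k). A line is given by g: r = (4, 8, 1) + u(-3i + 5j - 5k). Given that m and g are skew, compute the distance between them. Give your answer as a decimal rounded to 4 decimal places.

Common perpendicular direction n = (1, -2, 3) × (-3, 5, -5) = (-5, -4, -1).
With w = (4, 8, 1) − (-5, 6, -5) = (9, 2, 6), w · n = -59.
Distance = |w · n| / |n| = |-59| / √42 ≈ 9.1039.

9.1039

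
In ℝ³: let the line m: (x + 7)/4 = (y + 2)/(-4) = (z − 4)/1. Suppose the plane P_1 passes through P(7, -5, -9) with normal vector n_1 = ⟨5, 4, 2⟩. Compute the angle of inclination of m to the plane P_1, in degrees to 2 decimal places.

8.96

m has direction (4, -4, 1) through (-7, -2, 4).
P_1: n_1·r = n_1·P gives 5x + 4y + 2z = -3.
sin θ = |n·v| / (|n||v|) = |6| / (√45 · √33) = 0.15570.
θ ≈ 8.96°.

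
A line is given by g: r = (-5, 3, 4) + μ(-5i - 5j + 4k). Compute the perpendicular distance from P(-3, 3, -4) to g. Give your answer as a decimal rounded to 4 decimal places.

6.4244

Taking (-5, 3, 4) on g with direction v = (-5, -5, 4): w = P − (-5, 3, 4) = (2, 0, -8), and w × v = (-40, 32, -10).
Distance = |w × v| / |v| = √2724 / √66 ≈ 6.4244.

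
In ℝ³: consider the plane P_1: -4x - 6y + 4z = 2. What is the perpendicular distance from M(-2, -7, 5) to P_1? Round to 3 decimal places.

n·M − d = (-4)·(-2) + (-6)·(-7) + (4)·(5) − 2 = 68; |n| = √68.
Distance = |68| / √68 = 68/√68 ≈ 8.246.

8.246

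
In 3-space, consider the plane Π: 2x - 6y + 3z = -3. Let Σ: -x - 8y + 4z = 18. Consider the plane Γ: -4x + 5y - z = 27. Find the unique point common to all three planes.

(-6, 2, 7)

Solving the 3×3 linear system 2x - 6y + 3z = -3, -x - 8y + 4z = 18, -4x + 5y - z = 27 (e.g. by elimination or Cramer's rule, determinant = -33) gives (-6, 2, 7).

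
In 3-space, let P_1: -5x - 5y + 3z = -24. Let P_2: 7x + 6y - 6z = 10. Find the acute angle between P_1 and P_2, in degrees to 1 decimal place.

cos θ = |n₁·n₂| / (|n₁||n₂|) = |-83| / (√59 · √121).
θ = arccos(0.98233) ≈ 10.8°.

10.8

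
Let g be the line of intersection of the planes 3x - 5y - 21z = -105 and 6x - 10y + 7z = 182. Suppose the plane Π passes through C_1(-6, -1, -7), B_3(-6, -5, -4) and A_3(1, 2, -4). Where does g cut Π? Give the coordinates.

Direction of g: (3, -5, -21) × (6, -10, 7) = (-245, -147, 0).
A point on g: solving the two plane equations with x = -4 gives (-4, -15, 8).
C_1B_3 = (0, -4, 3), C_1A_3 = (7, 3, 3); a normal to Π is C_1B_3 × C_1A_3 = (-21, 21, 28).
Using C_1: Π has equation -21x + 21y + 28z = -91.
Substitute r = (-4, -15, 8) + t(-245, -147, 0) into the plane: -7 + 2058t = -91, so t = -2/49.
Intersection: (-4, -15, 8) + (-2/49)·(-245, -147, 0) = (6, -9, 8).

(6, -9, 8)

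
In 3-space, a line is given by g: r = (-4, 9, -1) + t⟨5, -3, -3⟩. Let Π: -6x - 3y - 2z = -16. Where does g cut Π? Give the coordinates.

(1, 6, -4)

Substitute r = (-4, 9, -1) + t(5, -3, -3) into the plane: -1 + (-15)t = -16, so t = 1.
Intersection: (-4, 9, -1) + 1·(5, -3, -3) = (1, 6, -4).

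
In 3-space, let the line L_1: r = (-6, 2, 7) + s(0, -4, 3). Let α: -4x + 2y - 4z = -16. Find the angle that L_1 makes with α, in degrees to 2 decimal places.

sin θ = |n·v| / (|n||v|) = |-20| / (√36 · √25) = 0.66667.
θ ≈ 41.81°.

41.81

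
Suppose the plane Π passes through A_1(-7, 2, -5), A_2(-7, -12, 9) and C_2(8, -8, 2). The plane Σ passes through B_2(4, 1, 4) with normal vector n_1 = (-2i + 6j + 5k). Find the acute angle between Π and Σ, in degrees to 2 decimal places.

23.00

A_1A_2 = (0, -14, 14), A_1C_2 = (15, -10, 7); a normal to Π is A_1A_2 × A_1C_2 = (42, 210, 210).
Using A_1: Π has equation 42x + 210y + 210z = -924.
Σ: n_1·r = n_1·B_2 gives -2x + 6y + 5z = 18.
cos θ = |n₁·n₂| / (|n₁||n₂|) = |2226| / (√89964 · √65).
θ = arccos(0.92052) ≈ 23.00°.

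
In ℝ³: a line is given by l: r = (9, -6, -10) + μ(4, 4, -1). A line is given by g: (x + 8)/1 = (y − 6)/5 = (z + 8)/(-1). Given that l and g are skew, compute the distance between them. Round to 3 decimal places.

3.127

g has direction (1, 5, -1) through (-8, 6, -8).
Common perpendicular direction n = (4, 4, -1) × (1, 5, -1) = (1, 3, 16).
With w = (-8, 6, -8) − (9, -6, -10) = (-17, 12, 2), w · n = 51.
Distance = |w · n| / |n| = |51| / √266 ≈ 3.127.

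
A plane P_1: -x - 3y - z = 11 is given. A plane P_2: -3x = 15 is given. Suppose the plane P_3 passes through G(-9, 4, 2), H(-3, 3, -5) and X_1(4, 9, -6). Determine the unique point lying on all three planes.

(-5, 0, -6)

GH = (6, -1, -7), GX_1 = (13, 5, -8); a normal to P_3 is GH × GX_1 = (43, -43, 43).
Using G: P_3 has equation 43x - 43y + 43z = -473.
Solving the 3×3 linear system -x - 3y - z = 11, -3x = 15, 43x - 43y + 43z = -473 (e.g. by elimination or Cramer's rule, determinant = -516) gives (-5, 0, -6).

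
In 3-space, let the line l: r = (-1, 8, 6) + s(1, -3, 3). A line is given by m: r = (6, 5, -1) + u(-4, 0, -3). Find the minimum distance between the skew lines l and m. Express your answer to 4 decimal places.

Common perpendicular direction n = (1, -3, 3) × (-4, 0, -3) = (9, -9, -12).
With w = (6, 5, -1) − (-1, 8, 6) = (7, -3, -7), w · n = 174.
Distance = |w · n| / |n| = |174| / √306 ≈ 9.9469.

9.9469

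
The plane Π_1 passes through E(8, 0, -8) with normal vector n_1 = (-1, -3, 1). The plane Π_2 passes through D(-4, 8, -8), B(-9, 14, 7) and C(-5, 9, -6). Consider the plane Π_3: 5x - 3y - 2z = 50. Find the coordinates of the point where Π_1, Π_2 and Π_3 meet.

(9, 1, -4)

Π_1: n_1·r = n_1·E gives -x - 3y + z = -16.
DB = (-5, 6, 15), DC = (-1, 1, 2); a normal to Π_2 is DB × DC = (-3, -5, 1).
Using D: Π_2 has equation -3x - 5y + z = -36.
Solving the 3×3 linear system -x - 3y + z = -16, -3x - 5y + z = -36, 5x - 3y - 2z = 50 (e.g. by elimination or Cramer's rule, determinant = 24) gives (9, 1, -4).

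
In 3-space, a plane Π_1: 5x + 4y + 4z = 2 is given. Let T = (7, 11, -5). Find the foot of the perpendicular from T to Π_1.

(2, 7, -9)

Foot = T − λn with λ = (n·T − d)/|n|² = (59 − 2)/57 = 1.
Foot = (7, 11, -5) − 1·(5, 4, 4) = (2, 7, -9).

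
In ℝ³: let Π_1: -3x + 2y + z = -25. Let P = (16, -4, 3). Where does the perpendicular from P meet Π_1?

(10, 0, 5)

Foot = P − λn with λ = (n·P − d)/|n|² = (-53 − (-25))/14 = -2.
Foot = (16, -4, 3) − (-2)·(-3, 2, 1) = (10, 0, 5).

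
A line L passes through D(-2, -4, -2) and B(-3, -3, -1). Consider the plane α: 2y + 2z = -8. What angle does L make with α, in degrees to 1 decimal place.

A direction vector for L is B − D = (-1, 1, 1).
sin θ = |n·v| / (|n||v|) = |4| / (√8 · √3) = 0.81650.
θ ≈ 54.7°.

54.7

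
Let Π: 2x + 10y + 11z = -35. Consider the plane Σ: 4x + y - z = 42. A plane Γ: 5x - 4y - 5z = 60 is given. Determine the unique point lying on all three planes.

Solving the 3×3 linear system 2x + 10y + 11z = -35, 4x + y - z = 42, 5x - 4y - 5z = 60 (e.g. by elimination or Cramer's rule, determinant = -99) gives (7, 5, -9).

(7, 5, -9)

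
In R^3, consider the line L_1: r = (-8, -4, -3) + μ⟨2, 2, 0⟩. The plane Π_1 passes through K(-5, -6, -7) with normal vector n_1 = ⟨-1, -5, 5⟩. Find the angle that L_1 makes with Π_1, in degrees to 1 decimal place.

Π_1: n_1·r = n_1·K gives -x - 5y + 5z = 0.
sin θ = |n·v| / (|n||v|) = |-12| / (√51 · √8) = 0.59409.
θ ≈ 36.4°.

36.4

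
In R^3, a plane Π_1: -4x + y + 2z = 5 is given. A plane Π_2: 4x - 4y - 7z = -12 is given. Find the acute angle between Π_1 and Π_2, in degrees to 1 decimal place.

cos θ = |n₁·n₂| / (|n₁||n₂|) = |-34| / (√21 · √81).
θ = arccos(0.82438) ≈ 34.5°.

34.5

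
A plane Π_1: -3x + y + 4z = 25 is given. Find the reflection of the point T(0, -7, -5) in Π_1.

λ = (n·T − d)/|n|² = (-27 − 25)/26 = -2.
Reflection = T − 2λn = (0, -7, -5) − (-4)·(-3, 1, 4) = (-12, -3, 11).

(-12, -3, 11)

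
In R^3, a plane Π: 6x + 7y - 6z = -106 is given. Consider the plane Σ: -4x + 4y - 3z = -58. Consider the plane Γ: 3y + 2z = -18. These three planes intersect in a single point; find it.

Solving the 3×3 linear system 6x + 7y - 6z = -106, -4x + 4y - 3z = -58, 3y + 2z = -18 (e.g. by elimination or Cramer's rule, determinant = 230) gives (0, -10, 6).

(0, -10, 6)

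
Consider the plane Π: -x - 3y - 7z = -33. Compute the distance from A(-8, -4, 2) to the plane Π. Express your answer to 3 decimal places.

n·A − d = (-1)·(-8) + (-3)·(-4) + (-7)·(2) − (-33) = 39; |n| = √59.
Distance = |39| / √59 = 39/√59 ≈ 5.077.

5.077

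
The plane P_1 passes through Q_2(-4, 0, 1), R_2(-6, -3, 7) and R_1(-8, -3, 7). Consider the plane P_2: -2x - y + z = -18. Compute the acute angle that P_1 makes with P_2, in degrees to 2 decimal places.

Q_2R_2 = (-2, -3, 6), Q_2R_1 = (-4, -3, 6); a normal to P_1 is Q_2R_2 × Q_2R_1 = (0, -12, -6).
Using Q_2: P_1 has equation -12y - 6z = -6.
cos θ = |n₁·n₂| / (|n₁||n₂|) = |6| / (√180 · √6).
θ = arccos(0.18257) ≈ 79.48°.

79.48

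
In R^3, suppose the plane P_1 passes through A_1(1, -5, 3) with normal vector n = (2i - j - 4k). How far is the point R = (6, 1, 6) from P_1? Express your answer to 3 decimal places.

P_1: n·r = n·A_1 gives 2x - y - 4z = -5.
n·R − d = (2)·(6) + (-1)·(1) + (-4)·(6) − (-5) = -8; |n| = √21.
Distance = |-8| / √21 = 8/√21 ≈ 1.746.

1.746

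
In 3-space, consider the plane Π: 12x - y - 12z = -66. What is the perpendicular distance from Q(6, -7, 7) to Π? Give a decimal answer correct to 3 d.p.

3.588

n·Q − d = (12)·(6) + (-1)·(-7) + (-12)·(7) − (-66) = 61; |n| = √289.
Distance = |61| / √289 = 61/√289 ≈ 3.588.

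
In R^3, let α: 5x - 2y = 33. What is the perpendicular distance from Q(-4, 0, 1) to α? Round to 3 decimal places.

n·Q − d = (5)·(-4) + (-2)·(0) + (0)·(1) − 33 = -53; |n| = √29.
Distance = |-53| / √29 = 53/√29 ≈ 9.842.

9.842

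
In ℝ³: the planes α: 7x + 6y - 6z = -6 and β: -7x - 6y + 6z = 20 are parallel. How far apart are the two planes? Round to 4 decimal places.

Rescale β by 1/(-1): 7x + 6y - 6z = -20. Then distance = |-6 − (-20)| / √121 ≈ 1.2727.

1.2727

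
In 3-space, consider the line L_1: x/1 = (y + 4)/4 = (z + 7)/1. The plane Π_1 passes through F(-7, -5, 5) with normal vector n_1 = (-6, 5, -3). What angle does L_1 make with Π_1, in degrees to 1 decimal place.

18.1

L_1 has direction (1, 4, 1) through (0, -4, -7).
Π_1: n_1·r = n_1·F gives -6x + 5y - 3z = 2.
sin θ = |n·v| / (|n||v|) = |11| / (√70 · √18) = 0.30989.
θ ≈ 18.1°.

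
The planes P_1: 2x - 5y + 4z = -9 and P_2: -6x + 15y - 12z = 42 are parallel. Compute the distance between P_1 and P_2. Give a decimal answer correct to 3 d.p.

0.745

Rescale P_2 by 1/(-3): 2x - 5y + 4z = -14. Then distance = |-9 − (-14)| / √45 ≈ 0.745.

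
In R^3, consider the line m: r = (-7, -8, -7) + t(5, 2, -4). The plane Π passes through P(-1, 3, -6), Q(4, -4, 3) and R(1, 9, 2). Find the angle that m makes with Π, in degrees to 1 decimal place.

PQ = (5, -7, 9), PR = (2, 6, 8); a normal to Π is PQ × PR = (-110, -22, 44).
Using P: Π has equation -110x - 22y + 44z = -220.
sin θ = |n·v| / (|n||v|) = |-770| / (√14520 · √45) = 0.95258.
θ ≈ 72.3°.

72.3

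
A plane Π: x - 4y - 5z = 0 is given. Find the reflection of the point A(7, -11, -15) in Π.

(1, 13, 15)

λ = (n·A − d)/|n|² = (126 − 0)/42 = 3.
Reflection = A − 2λn = (7, -11, -15) − 6·(1, -4, -5) = (1, 13, 15).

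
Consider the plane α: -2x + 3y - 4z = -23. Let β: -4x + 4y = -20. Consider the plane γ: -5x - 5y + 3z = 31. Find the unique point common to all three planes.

(0, -5, 2)

Solving the 3×3 linear system -2x + 3y - 4z = -23, -4x + 4y = -20, -5x - 5y + 3z = 31 (e.g. by elimination or Cramer's rule, determinant = -148) gives (0, -5, 2).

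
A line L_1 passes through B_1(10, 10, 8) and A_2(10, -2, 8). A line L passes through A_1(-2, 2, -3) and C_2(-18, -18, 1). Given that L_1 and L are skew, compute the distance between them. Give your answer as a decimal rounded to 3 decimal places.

13.582

A direction vector for L_1 is A_2 − B_1 = (0, -12, 0).
A direction vector for L is C_2 − A_1 = (-16, -20, 4).
Common perpendicular direction n = (0, -12, 0) × (-16, -20, 4) = (-48, 0, -192).
With w = (-2, 2, -3) − (10, 10, 8) = (-12, -8, -11), w · n = 2688.
Distance = |w · n| / |n| = |2688| / √39168 ≈ 13.582.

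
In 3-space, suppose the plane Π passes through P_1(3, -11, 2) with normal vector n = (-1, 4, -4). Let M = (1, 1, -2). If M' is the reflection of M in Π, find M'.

(5, -15, 14)

Π: n·r = n·P_1 gives -x + 4y - 4z = -55.
λ = (n·M − d)/|n|² = (11 − (-55))/33 = 2.
Reflection = M − 2λn = (1, 1, -2) − 4·(-1, 4, -4) = (5, -15, 14).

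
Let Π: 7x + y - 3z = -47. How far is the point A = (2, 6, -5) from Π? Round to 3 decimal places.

n·A − d = (7)·(2) + (1)·(6) + (-3)·(-5) − (-47) = 82; |n| = √59.
Distance = |82| / √59 = 82/√59 ≈ 10.675.

10.675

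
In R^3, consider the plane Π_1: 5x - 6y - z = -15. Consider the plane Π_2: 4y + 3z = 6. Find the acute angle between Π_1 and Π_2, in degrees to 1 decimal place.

cos θ = |n₁·n₂| / (|n₁||n₂|) = |-27| / (√62 · √25).
θ = arccos(0.68580) ≈ 46.7°.

46.7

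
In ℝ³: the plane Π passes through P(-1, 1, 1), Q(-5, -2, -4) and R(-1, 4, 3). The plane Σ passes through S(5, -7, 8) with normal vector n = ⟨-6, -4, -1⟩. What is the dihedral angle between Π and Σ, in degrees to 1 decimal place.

PQ = (-4, -3, -5), PR = (0, 3, 2); a normal to Π is PQ × PR = (9, 8, -12).
Using P: Π has equation 9x + 8y - 12z = -13.
Σ: n·r = n·S gives -6x - 4y - z = -10.
cos θ = |n₁·n₂| / (|n₁||n₂|) = |-74| / (√289 · √53).
θ = arccos(0.59792) ≈ 53.3°.

53.3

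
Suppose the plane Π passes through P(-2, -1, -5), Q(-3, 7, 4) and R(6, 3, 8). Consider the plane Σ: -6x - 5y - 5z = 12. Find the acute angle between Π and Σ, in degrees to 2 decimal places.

PQ = (-1, 8, 9), PR = (8, 4, 13); a normal to Π is PQ × PR = (68, 85, -68).
Using P: Π has equation 68x + 85y - 68z = 119.
cos θ = |n₁·n₂| / (|n₁||n₂|) = |-493| / (√16473 · √86).
θ = arccos(0.41420) ≈ 65.53°.

65.53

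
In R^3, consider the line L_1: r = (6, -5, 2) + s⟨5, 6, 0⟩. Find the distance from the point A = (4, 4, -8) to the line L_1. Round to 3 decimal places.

Taking (6, -5, 2) on L_1 with direction v = (5, 6, 0): w = A − (6, -5, 2) = (-2, 9, -10), and w × v = (60, -50, -57).
Distance = |w × v| / |v| = √9349 / √61 ≈ 12.380.

12.380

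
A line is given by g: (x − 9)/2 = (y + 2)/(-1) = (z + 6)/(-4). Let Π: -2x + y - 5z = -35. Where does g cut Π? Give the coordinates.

g has direction (2, -1, -4) through (9, -2, -6).
Substitute r = (9, -2, -6) + t(2, -1, -4) into the plane: 10 + 15t = -35, so t = -3.
Intersection: (9, -2, -6) + (-3)·(2, -1, -4) = (3, 1, 6).

(3, 1, 6)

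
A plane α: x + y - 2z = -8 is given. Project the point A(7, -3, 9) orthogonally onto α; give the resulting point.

(8, -2, 7)

Foot = A − λn with λ = (n·A − d)/|n|² = (-14 − (-8))/6 = -1.
Foot = (7, -3, 9) − (-1)·(1, 1, -2) = (8, -2, 7).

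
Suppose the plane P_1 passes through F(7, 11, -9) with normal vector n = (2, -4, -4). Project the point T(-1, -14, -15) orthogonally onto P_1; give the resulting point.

(-7, -2, -3)

P_1: n·r = n·F gives 2x - 4y - 4z = 6.
Foot = T − λn with λ = (n·T − d)/|n|² = (114 − 6)/36 = 3.
Foot = (-1, -14, -15) − 3·(2, -4, -4) = (-7, -2, -3).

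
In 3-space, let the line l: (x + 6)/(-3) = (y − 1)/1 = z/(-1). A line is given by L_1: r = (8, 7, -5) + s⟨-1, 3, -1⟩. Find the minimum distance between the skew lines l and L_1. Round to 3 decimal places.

l has direction (-3, 1, -1) through (-6, 1, 0).
Common perpendicular direction n = (-3, 1, -1) × (-1, 3, -1) = (2, -2, -8).
With w = (8, 7, -5) − (-6, 1, 0) = (14, 6, -5), w · n = 56.
Distance = |w · n| / |n| = |56| / √72 ≈ 6.600.

6.600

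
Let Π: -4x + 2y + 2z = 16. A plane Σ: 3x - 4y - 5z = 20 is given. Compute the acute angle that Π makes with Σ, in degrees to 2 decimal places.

30.00

cos θ = |n₁·n₂| / (|n₁||n₂|) = |-30| / (√24 · √50).
θ = arccos(0.86603) ≈ 30.00°.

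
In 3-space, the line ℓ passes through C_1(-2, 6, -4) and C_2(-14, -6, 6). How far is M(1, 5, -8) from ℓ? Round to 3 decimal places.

3.930

A direction vector for ℓ is C_2 − C_1 = (-12, -12, 10).
Taking (-2, 6, -4) on ℓ with direction v = (-12, -12, 10): w = M − (-2, 6, -4) = (3, -1, -4), and w × v = (-58, 18, -48).
Distance = |w × v| / |v| = √5992 / √388 ≈ 3.930.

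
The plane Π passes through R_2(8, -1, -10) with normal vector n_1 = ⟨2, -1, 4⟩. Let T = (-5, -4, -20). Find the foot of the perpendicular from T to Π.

Π: n_1·r = n_1·R_2 gives 2x - y + 4z = -23.
Foot = T − λn with λ = (n·T − d)/|n|² = (-86 − (-23))/21 = -3.
Foot = (-5, -4, -20) − (-3)·(2, -1, 4) = (1, -7, -8).

(1, -7, -8)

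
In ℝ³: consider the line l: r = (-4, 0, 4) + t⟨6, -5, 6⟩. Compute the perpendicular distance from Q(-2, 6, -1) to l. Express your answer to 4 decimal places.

6.4224

Taking (-4, 0, 4) on l with direction v = (6, -5, 6): w = Q − (-4, 0, 4) = (2, 6, -5), and w × v = (11, -42, -46).
Distance = |w × v| / |v| = √4001 / √97 ≈ 6.4224.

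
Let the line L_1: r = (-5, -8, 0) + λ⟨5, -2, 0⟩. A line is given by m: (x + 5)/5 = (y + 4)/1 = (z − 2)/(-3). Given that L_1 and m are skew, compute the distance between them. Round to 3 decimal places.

m has direction (5, 1, -3) through (-5, -4, 2).
Common perpendicular direction n = (5, -2, 0) × (5, 1, -3) = (6, 15, 15).
With w = (-5, -4, 2) − (-5, -8, 0) = (0, 4, 2), w · n = 90.
Distance = |w · n| / |n| = |90| / √486 ≈ 4.082.

4.082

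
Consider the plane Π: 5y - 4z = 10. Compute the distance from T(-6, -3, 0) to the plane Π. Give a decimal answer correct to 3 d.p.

n·T − d = (0)·(-6) + (5)·(-3) + (-4)·(0) − 10 = -25; |n| = √41.
Distance = |-25| / √41 = 25/√41 ≈ 3.904.

3.904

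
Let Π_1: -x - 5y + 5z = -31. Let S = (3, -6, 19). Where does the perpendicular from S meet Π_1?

(6, 9, 4)

Foot = S − λn with λ = (n·S − d)/|n|² = (122 − (-31))/51 = 3.
Foot = (3, -6, 19) − 3·(-1, -5, 5) = (6, 9, 4).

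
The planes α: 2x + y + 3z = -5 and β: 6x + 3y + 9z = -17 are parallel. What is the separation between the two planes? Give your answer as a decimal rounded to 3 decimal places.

Rescale β by 1/3: 2x + y + 3z = -17/3. Then distance = |-5 − (-17/3)| / √14 ≈ 0.178.

0.178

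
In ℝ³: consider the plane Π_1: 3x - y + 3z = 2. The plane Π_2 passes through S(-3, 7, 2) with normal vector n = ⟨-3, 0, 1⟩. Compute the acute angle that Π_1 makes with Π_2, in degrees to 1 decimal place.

64.2

Π_2: n·r = n·S gives -3x + z = 11.
cos θ = |n₁·n₂| / (|n₁||n₂|) = |-6| / (√19 · √10).
θ = arccos(0.43529) ≈ 64.2°.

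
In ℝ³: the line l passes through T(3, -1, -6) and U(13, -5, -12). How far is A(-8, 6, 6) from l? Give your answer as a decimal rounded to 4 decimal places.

4.8855

A direction vector for l is U − T = (10, -4, -6).
Taking (3, -1, -6) on l with direction v = (10, -4, -6): w = A − (3, -1, -6) = (-11, 7, 12), and w × v = (6, 54, -26).
Distance = |w × v| / |v| = √3628 / √152 ≈ 4.8855.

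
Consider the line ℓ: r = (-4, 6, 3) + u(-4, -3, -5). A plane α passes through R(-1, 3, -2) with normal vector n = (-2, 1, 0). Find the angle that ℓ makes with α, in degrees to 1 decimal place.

18.4

α: n·r = n·R gives -2x + y = 5.
sin θ = |n·v| / (|n||v|) = |5| / (√5 · √50) = 0.31623.
θ ≈ 18.4°.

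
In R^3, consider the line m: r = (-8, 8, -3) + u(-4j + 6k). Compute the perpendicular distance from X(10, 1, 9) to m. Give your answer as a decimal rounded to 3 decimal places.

Taking (-8, 8, -3) on m with direction v = (0, -4, 6): w = X − (-8, 8, -3) = (18, -7, 12), and w × v = (6, -108, -72).
Distance = |w × v| / |v| = √16884 / √52 ≈ 18.019.

18.019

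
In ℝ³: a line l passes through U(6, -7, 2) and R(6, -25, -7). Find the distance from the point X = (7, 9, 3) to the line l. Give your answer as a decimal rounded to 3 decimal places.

6.340

A direction vector for l is R − U = (0, -18, -9).
Taking (6, -7, 2) on l with direction v = (0, -18, -9): w = X − (6, -7, 2) = (1, 16, 1), and w × v = (-126, 9, -18).
Distance = |w × v| / |v| = √16281 / √405 ≈ 6.340.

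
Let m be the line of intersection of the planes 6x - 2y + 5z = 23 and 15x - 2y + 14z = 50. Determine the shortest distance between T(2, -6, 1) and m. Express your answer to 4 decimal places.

2.8284

Direction of m: (6, -2, 5) × (15, -2, 14) = (-18, -9, 18).
A point on m: solving the two plane equations with x = -2 gives (-2, -5, 5).
Taking (-2, -5, 5) on m with direction v = (-18, -9, 18): w = T − (-2, -5, 5) = (4, -1, -4), and w × v = (-54, 0, -54).
Distance = |w × v| / |v| = √5832 / √729 ≈ 2.8284.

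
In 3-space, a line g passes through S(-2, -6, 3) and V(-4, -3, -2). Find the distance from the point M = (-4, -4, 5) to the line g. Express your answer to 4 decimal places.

3.4641

A direction vector for g is V − S = (-2, 3, -5).
Taking (-2, -6, 3) on g with direction v = (-2, 3, -5): w = M − (-2, -6, 3) = (-2, 2, 2), and w × v = (-16, -14, -2).
Distance = |w × v| / |v| = √456 / √38 ≈ 3.4641.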